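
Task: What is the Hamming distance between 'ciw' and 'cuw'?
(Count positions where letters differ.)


Alignment:
Position 1: 'c' vs 'c' = match
Position 2: 'i' vs 'u' = DIFFER
Position 3: 'w' vs 'w' = match
Total differences: 1

1


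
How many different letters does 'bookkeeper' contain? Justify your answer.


Unique letters in 'bookkeeper': {b, e, k, o, p, r} = 6 distinct letters.

6


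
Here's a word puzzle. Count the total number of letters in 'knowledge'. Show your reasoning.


Spell out 'knowledge' and number each letter: k(1), n(2), o(3), w(4), l(5), e(6), d(7), g(8), e(9). Total: 9 letters.

9


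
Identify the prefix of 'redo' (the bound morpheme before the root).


The word 'redo' = 're' (prefix) + 'do' (root). The prefix is 're'.

re


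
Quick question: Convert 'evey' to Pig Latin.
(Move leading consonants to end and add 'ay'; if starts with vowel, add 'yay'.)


'evey' starts with a vowel, so add 'yay': 'eveyyay'.

eveyyay


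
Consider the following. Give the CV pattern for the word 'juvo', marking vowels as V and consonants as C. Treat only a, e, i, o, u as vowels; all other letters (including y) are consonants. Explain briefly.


Letter mapping: j = C, u = V, v = C, o = V.

CVCV


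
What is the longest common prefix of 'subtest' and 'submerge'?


Compare from the start: 3 characters match: 'sub'. Mismatch at position 4: 't' vs 'm'.

sub


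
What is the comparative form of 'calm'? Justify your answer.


Apply comparative formation (add -er): 'calm' -> 'calmer'.

calmer


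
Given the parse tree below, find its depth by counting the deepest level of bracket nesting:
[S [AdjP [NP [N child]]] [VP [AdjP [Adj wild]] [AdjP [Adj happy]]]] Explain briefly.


Count bracket nesting levels:
'[' at pos 0: depth = 1
'[' at pos 3: depth = 2
'[' at pos 9: depth = 3
'[' at pos 13: depth = 4
'[' at pos 25: depth = 2
'[' at pos 29: depth = 3
'[' at pos 35: depth = 4
'[' at pos 47: depth = 3
'[' at pos 53: depth = 4
Maximum depth reached: 4

4


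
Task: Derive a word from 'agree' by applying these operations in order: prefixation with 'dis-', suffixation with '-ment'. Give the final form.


Step 1: Add prefix 'dis-' to 'agree' = 'disagree'
Step 2: Add suffix '-ment' to 'disagree' = 'disagreement'

disagreement


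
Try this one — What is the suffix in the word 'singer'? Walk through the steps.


The word 'singer' = 'sing' (root) + '-er' (suffix). The suffix is '-er'.

er


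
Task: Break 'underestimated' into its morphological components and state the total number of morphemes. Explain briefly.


Step 1: Identify prefix: 'under' (meaning: beneath/insufficient)
Step 2: Identify root: 'estimate'
Step 3: Identify suffix(es): 'ed'
Decomposition: under- (prefix: beneath/insufficient) + estimate (root) + -ed (suffix: past)
Total morphemes: 3

3 morphemes (under- (prefix: beneath/insufficient) + estimate (root) + -ed (suffix: past))


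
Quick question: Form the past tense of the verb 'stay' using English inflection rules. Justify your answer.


Apply rule: Add -ed. 'stay' becomes 'stayed'.

stayed


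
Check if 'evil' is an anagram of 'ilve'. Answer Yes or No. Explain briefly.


Sorted letters of 'evil': 'eilv'
Sorted letters of 'ilve': 'eilv'
They match.

Yes


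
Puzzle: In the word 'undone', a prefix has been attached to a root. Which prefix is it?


The word 'undone' = 'un' (prefix) + 'done' (root). The prefix is 'un'.

un


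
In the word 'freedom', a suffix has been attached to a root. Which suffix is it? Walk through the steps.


The word 'freedom' = 'free' (root) + '-dom' (suffix). The suffix is '-dom'.

dom


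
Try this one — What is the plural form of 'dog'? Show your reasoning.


Apply rule: Add -s. 'dog' becomes 'dogs'.

dogs


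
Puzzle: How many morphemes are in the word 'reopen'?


Decomposition: re- (prefix) + open (root) = 2 morpheme(s)

2 morphemes


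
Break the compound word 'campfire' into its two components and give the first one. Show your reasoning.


Split 'campfire' into 'camp' + 'fire'. The first part is 'camp'.

camp


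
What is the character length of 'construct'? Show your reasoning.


Spell out 'construct' and number each letter: c(1), o(2), n(3), s(4), t(5), r(6), u(7), c(8), t(9). Total: 9 letters.

9


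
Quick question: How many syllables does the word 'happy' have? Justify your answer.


Break 'happy' into syllables: hap-py -> hap | py = 2 syllables

2 syllables


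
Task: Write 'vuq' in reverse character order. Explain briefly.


Reverse 'vuq' character by character: 'quv'.

quv


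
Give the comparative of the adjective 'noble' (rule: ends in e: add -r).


Apply comparative formation (ends in e: add -r): 'noble' -> 'nobler'.

nobler


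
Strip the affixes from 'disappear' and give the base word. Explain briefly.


Remove prefix 'dis' from 'disappear' to get root 'appear'.

appear


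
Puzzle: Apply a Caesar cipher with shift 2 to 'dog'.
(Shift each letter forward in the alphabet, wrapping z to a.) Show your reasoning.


Shift each letter by 2: d -> f, o -> q, g -> i. Result: 'fqi'.

fqi


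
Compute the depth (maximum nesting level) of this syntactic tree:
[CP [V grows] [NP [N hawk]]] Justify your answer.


Count bracket nesting levels:
'[' at pos 0: depth = 1
'[' at pos 4: depth = 2
'[' at pos 14: depth = 2
'[' at pos 18: depth = 3
Maximum depth reached: 3

3


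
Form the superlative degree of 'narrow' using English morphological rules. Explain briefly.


Apply superlative formation (add -est): 'narrow' -> 'narrowest'.

narrowest


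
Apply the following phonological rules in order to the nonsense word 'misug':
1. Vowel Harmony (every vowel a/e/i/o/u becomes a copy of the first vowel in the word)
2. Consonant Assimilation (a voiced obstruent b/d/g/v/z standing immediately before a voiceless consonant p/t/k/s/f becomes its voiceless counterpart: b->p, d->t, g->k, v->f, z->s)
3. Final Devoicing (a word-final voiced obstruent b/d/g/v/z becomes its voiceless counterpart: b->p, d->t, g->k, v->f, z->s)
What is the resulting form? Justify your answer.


Starting form: 'misug'
Rule 1: Vowel Harmony: all vowels become 'i' (matching first vowel). 'misug' -> 'misig'
Rule 2: Consonant Assimilation: no voiced obstruent (b/d/g/v/z) stands immediately before a voiceless consonant (p/t/k/s/f). No change.
Rule 3: Final Devoicing: word-final voiced obstruent 'g' becomes voiceless 'k'. 'misig' -> 'misik'
Final form: 'misik'

misik


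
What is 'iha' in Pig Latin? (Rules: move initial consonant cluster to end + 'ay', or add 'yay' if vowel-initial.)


'iha' starts with a vowel, so add 'yay': 'ihayay'.

ihayay


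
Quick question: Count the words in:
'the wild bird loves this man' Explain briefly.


Split into words: the | wild | bird | loves | this | man = 6 words.

6


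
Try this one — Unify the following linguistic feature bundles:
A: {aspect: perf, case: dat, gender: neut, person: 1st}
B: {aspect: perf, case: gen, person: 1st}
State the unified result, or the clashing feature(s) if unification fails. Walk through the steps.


Compare features:
aspect: A=perf vs B=perf -> unified: perf
case: A=dat vs B=gen -> CLASH
gender: A=neut vs B=_ -> unified: neut
person: A=1st vs B=1st -> unified: 1st
Clash detected on feature 'case' (dat vs gen); unification fails.

CLASH on 'case' (dat vs gen)


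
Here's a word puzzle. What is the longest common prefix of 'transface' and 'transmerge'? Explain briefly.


Compare from the start: 5 characters match: 'trans'. Mismatch at position 6: 'f' vs 'm'.

trans


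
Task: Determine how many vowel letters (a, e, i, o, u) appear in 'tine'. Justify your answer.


Vowels in 'tine': i, e = 2 vowels.

2


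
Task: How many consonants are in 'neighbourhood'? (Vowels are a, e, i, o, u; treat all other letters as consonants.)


Consonants in 'neighbourhood': n, g, h, b, r, h, d = 7 consonants.

7


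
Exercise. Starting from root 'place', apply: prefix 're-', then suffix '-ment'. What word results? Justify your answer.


Step 1: Add prefix 're-' to 'place' = 'replace'
Step 2: Add suffix '-ment' to 'replace' = 'replacement'

replacement


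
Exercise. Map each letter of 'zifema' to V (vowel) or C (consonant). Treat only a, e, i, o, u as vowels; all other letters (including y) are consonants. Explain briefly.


Letter mapping: z = C, i = V, f = C, e = V, m = C, a = V.

CVCVCV


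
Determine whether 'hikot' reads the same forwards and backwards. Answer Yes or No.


Forward: 'hikot'
Reversed: 'tokih'
They differ.

No


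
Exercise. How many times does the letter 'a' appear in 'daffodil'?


Letter 'a' in 'daffodil': found at position(s) 2 = 1 occurrence(s).

1


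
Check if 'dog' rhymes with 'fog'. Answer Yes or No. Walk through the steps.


Rime (stressed vowel + following sounds) of 'dog': -og = /ɒg/
Rime of 'fog': -og = /ɒg/
/ɒg/ and /ɒg/ are the same ending sound, so the words rhyme.

Yes


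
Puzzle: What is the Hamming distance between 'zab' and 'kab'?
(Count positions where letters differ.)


Alignment:
Position 1: 'z' vs 'k' = DIFFER
Position 2: 'a' vs 'a' = match
Position 3: 'b' vs 'b' = match
Total differences: 1

1


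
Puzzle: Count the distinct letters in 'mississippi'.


Unique letters in 'mississippi': {i, m, p, s} = 4 distinct letters.

4


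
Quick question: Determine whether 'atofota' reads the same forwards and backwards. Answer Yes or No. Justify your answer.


Forward: 'atofota'
Reversed: 'atofota'
They are identical.

Yes


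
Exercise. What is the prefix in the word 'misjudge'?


The word 'misjudge' = 'mis' (prefix) + 'judge' (root). The prefix is 'mis'.

mis


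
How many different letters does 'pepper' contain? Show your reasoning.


Unique letters in 'pepper': {e, p, r} = 3 distinct letters.

3


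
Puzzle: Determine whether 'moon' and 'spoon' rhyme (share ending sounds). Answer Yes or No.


Rime (stressed vowel + following sounds) of 'moon': -oon = /uːn/
Rime of 'spoon': -oon = /uːn/
/uːn/ and /uːn/ are the same ending sound, so the words rhyme.

Yes


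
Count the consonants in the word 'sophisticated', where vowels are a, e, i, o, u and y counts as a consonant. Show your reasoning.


Consonants in 'sophisticated': s, p, h, s, t, c, t, d = 8 consonants.

8


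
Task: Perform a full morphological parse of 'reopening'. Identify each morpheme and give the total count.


Step 1: Identify prefix: 're' (meaning: again)
Step 2: Identify root: 'open'
Step 3: Identify suffix(es): 'ing'
Decomposition: re- (prefix: again) + open (root) + -ing (suffix: ongoing action)
Total morphemes: 3

3 morphemes (re- (prefix: again) + open (root) + -ing (suffix: ongoing action))


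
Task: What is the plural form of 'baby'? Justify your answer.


Apply rule: Change -y to -ies (consonant + y). 'baby' becomes 'babies'.

babies


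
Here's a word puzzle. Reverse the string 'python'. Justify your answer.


Reverse 'python' character by character: 'nohtyp'.

nohtyp


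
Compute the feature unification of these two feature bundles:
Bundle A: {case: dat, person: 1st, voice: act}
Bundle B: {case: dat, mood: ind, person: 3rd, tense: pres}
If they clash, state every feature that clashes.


Compare features:
case: A=dat vs B=dat -> unified: dat
mood: A=_ vs B=ind -> unified: ind
person: A=1st vs B=3rd -> CLASH
tense: A=_ vs B=pres -> unified: pres
voice: A=act vs B=_ -> unified: act
Clash detected on feature 'person' (1st vs 3rd); unification fails.

CLASH on 'person' (1st vs 3rd)


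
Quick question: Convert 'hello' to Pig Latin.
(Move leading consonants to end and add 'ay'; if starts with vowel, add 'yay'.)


'hello': move consonant cluster 'h' to end and add 'ay': 'ellohay'.

ellohay


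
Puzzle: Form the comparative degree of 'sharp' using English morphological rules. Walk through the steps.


Apply comparative formation (add -er): 'sharp' -> 'sharper'.

sharper


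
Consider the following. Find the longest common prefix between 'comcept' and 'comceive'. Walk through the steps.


Compare from the start: 5 characters match: 'comce'. Mismatch at position 6: 'p' vs 'i'.

comce


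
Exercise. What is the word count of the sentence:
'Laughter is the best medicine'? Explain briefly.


Split into words: Laughter | is | the | best | medicine = 5 words.

5


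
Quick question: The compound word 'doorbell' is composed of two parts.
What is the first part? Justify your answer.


Split 'doorbell' into 'door' + 'bell'. The first part is 'door'.

door


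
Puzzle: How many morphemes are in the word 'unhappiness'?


Decomposition: un- (prefix) + happy (root) + -ness (suffix) = 3 morpheme(s)

3 morphemes


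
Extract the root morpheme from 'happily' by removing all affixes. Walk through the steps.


Remove suffix '-ly' from 'happily' to get root 'happy'.

happy


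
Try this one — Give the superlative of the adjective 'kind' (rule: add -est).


Apply superlative formation (add -est): 'kind' -> 'kindest'.

kindest


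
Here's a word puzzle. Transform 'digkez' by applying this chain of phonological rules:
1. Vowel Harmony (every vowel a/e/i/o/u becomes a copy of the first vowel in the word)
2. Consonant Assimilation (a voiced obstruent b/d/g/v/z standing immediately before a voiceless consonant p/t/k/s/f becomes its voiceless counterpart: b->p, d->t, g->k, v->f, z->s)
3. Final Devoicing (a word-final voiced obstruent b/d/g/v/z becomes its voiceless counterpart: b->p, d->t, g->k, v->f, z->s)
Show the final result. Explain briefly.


Starting form: 'digkez'
Rule 1: Vowel Harmony: all vowels become 'i' (matching first vowel). 'digkez' -> 'digkiz'
Rule 2: Consonant Assimilation: voiced obstruent before voiceless consonant becomes voiceless ('gk' -> 'kk'). 'digkiz' -> 'dikkiz'
Rule 3: Final Devoicing: word-final voiced obstruent 'z' becomes voiceless 's'. 'dikkiz' -> 'dikkis'
Final form: 'dikkis'

dikkis


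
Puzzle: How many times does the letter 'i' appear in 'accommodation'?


Letter 'i' in 'accommodation': found at position(s) 11 = 1 occurrence(s).

1


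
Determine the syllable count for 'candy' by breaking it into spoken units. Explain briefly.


Break 'candy' into syllables: can-dy -> can | dy = 2 syllables

2 syllables


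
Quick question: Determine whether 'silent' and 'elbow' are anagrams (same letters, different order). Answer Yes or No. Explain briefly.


Sorted letters of 'silent': 'eilnst'
Sorted letters of 'elbow': 'below'
They do not match.

No


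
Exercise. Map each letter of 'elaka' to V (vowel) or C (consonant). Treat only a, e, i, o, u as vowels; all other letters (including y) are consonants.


Letter mapping: e = V, l = C, a = V, k = C, a = V.

VCVCV


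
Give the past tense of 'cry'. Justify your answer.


Apply rule: Change -y to -ied. 'cry' becomes 'cried'.

cried


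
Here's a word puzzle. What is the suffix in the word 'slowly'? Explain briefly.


The word 'slowly' = 'slow' (root) + '-ly' (suffix). The suffix is '-ly'.

ly


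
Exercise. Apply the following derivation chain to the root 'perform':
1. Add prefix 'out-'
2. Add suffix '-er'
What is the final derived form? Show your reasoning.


Step 1: Add prefix 'out-' to 'perform' = 'outperform'
Step 2: Add suffix '-er' to 'outperform' = 'outperformer'

outperformer


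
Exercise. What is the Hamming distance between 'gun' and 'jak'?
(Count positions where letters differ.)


Alignment:
Position 1: 'g' vs 'j' = DIFFER
Position 2: 'u' vs 'a' = DIFFER
Position 3: 'n' vs 'k' = DIFFER
Total differences: 3

3


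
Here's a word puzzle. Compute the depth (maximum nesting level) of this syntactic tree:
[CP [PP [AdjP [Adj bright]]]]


Count bracket nesting levels:
'[' at pos 0: depth = 1
'[' at pos 4: depth = 2
'[' at pos 8: depth = 3
'[' at pos 14: depth = 4
Maximum depth reached: 4

4


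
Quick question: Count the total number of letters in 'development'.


Spell out 'development' and number each letter: d(1), e(2), v(3), e(4), l(5), o(6), p(7), m(8), e(9), n(10), t(11). Total: 11 letters.

11


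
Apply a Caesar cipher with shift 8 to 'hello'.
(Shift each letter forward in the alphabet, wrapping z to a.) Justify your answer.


Shift each letter by 8: h -> p, e -> m, l -> t, l -> t, o -> w. Result: 'pmttw'.

pmttw


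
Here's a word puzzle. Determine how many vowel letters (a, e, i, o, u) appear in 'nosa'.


Vowels in 'nosa': o, a = 2 vowels.

2


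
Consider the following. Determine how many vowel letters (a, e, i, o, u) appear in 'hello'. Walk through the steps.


Vowels in 'hello': e, o = 2 vowels.

2


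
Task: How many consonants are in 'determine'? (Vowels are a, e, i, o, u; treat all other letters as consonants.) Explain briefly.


Consonants in 'determine': d, t, r, m, n = 5 consonants.

5


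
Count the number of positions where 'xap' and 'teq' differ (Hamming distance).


Alignment:
Position 1: 'x' vs 't' = DIFFER
Position 2: 'a' vs 'e' = DIFFER
Position 3: 'p' vs 'q' = DIFFER
Total differences: 3

3


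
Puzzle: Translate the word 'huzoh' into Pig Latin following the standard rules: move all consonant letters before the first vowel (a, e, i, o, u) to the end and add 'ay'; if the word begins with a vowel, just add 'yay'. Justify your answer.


'huzoh': move consonant cluster 'h' to end and add 'ay': 'uzohhay'.

uzohhay


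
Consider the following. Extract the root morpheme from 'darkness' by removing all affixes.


Remove suffix '-ness' from 'darkness' to get root 'dark'.

dark


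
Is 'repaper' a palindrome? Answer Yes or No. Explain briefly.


Forward: 'repaper'
Reversed: 'repaper'
They are identical.

Yes


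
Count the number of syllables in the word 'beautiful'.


Break 'beautiful' into syllables: beau-ti-ful -> beau | ti | ful = 3 syllables

3 syllables


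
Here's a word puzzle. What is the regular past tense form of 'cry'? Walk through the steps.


Apply rule: Change -y to -ied. 'cry' becomes 'cried'.

cried


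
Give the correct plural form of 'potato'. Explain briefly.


Apply rule: Add -es (consonant + o). 'potato' becomes 'potatoes'.

potatoes


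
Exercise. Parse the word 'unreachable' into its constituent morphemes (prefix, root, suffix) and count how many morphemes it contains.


Step 1: Identify prefix: 'un' (meaning: not/reverse)
Step 2: Identify root: 'reach'
Step 3: Identify suffix(es): 'able'
Decomposition: un- (prefix: not/reverse) + reach (root) + -able (suffix: capable of)
Total morphemes: 3

3 morphemes (un- (prefix: not/reverse) + reach (root) + -able (suffix: capable of))


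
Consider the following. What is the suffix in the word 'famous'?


The word 'famous' = 'fame' (root) + '-ous' (suffix). The suffix is '-ous'.

ous


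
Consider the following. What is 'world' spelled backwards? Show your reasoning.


Reverse 'world' character by character: 'dlrow'.

dlrow


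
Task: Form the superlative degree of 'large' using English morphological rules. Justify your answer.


Apply superlative formation (ends in e: add -st): 'large' -> 'largest'.

largest


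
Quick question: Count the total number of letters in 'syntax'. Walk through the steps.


Spell out 'syntax' and number each letter: s(1), y(2), n(3), t(4), a(5), x(6). Total: 6 letters.

6


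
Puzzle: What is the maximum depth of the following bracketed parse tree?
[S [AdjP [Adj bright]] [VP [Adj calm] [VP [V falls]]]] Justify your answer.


Count bracket nesting levels:
'[' at pos 0: depth = 1
'[' at pos 3: depth = 2
'[' at pos 9: depth = 3
'[' at pos 23: depth = 2
'[' at pos 27: depth = 3
'[' at pos 38: depth = 3
'[' at pos 42: depth = 4
Maximum depth reached: 4

4


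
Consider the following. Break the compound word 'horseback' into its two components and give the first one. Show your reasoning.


Split 'horseback' into 'horse' + 'back'. The first part is 'horse'.

horse


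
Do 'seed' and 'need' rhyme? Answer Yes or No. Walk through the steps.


Rime (stressed vowel + following sounds) of 'seed': -eed = /iːd/
Rime of 'need': -eed = /iːd/
/iːd/ and /iːd/ are the same ending sound, so the words rhyme.

Yes


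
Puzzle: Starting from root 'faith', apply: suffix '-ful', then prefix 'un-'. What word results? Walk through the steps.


Step 1: Add suffix '-ful' to 'faith' = 'faithful'
Step 2: Add prefix 'un-' to 'faithful' = 'unfaithful'

unfaithful


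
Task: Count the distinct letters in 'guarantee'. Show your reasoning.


Unique letters in 'guarantee': {a, e, g, n, r, t, u} = 7 distinct letters.

7


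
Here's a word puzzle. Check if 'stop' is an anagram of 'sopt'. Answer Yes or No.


Sorted letters of 'stop': 'opst'
Sorted letters of 'sopt': 'opst'
They match.

Yes


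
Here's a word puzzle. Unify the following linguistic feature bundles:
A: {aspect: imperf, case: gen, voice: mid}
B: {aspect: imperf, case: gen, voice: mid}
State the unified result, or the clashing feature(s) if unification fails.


Compare features:
aspect: A=imperf vs B=imperf -> unified: imperf
case: A=gen vs B=gen -> unified: gen
voice: A=mid vs B=mid -> unified: mid
No clashes found.

Unified: {aspect: imperf, case: gen, voice: mid}


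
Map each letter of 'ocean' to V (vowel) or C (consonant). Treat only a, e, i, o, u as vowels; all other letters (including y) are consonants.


Letter mapping: o = V, c = C, e = V, a = V, n = C.

VCVVC


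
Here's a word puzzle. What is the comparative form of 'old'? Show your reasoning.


Apply comparative formation (add -er): 'old' -> 'older'.

older


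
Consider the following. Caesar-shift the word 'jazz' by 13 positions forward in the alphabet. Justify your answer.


Shift each letter by 13: j -> w, a -> n, z -> m, z -> m. Result: 'wnmm'.

wnmm


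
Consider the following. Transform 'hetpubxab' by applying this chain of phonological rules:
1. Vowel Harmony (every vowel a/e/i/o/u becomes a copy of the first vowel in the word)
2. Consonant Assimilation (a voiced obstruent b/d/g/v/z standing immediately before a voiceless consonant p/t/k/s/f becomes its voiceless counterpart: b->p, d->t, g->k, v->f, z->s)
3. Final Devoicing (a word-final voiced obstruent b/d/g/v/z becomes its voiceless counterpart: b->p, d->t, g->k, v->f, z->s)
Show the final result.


Starting form: 'hetpubxab'
Rule 1: Vowel Harmony: all vowels become 'e' (matching first vowel). 'hetpubxab' -> 'hetpebxeb'
Rule 2: Consonant Assimilation: no voiced obstruent (b/d/g/v/z) stands immediately before a voiceless consonant (p/t/k/s/f). No change.
Rule 3: Final Devoicing: word-final voiced obstruent 'b' becomes voiceless 'p'. 'hetpebxeb' -> 'hetpebxep'
Final form: 'hetpebxep'

hetpebxep


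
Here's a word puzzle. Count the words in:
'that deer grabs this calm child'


Split into words: that | deer | grabs | this | calm | child = 6 words.

6


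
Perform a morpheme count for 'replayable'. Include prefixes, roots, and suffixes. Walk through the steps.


Decomposition: re- (prefix) + play (root) + -able (suffix) = 3 morpheme(s)

3 morphemes


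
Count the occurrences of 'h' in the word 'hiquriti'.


Letter 'h' in 'hiquriti': found at position(s) 1 = 1 occurrence(s).

1


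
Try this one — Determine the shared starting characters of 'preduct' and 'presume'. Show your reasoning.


Compare from the start: 3 characters match: 'pre'. Mismatch at position 4: 'd' vs 's'.

pre


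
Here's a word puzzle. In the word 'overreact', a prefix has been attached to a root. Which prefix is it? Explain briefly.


The word 'overreact' = 'over' (prefix) + 'react' (root). The prefix is 'over'.

over


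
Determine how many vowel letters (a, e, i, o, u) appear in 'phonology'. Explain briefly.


Vowels in 'phonology': o, o, o = 3 vowels.

3


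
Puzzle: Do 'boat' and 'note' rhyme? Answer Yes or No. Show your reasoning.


Rime (stressed vowel + following sounds) of 'boat': -oat = /oʊt/
Rime of 'note': -ote = /oʊt/
/oʊt/ and /oʊt/ are the same ending sound, so the words rhyme.

Yes


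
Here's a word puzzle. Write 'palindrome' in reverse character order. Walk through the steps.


Reverse 'palindrome' character by character: 'emordnilap'.

emordnilap


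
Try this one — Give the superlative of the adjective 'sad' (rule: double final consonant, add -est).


Apply superlative formation (double final consonant, add -est): 'sad' -> 'saddest'.

saddest


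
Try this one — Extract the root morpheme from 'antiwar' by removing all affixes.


Remove prefix 'anti' from 'antiwar' to get root 'war'.

war


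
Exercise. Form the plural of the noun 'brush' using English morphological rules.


Apply rule: Add -es (sibilant/fricative ending). 'brush' becomes 'brushes'.

brushes


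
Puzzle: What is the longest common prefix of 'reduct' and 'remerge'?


Compare from the start: 2 characters match: 're'. Mismatch at position 3: 'd' vs 'm'.

re


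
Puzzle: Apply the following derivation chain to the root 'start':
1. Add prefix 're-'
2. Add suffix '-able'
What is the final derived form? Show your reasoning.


Step 1: Add prefix 're-' to 'start' = 'restart'
Step 2: Add suffix '-able' to 'restart' = 'restartable'

restartable


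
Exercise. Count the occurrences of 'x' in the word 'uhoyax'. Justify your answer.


Letter 'x' in 'uhoyax': found at position(s) 6 = 1 occurrence(s).

1


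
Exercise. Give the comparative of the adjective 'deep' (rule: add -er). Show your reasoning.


Apply comparative formation (add -er): 'deep' -> 'deeper'.

deeper


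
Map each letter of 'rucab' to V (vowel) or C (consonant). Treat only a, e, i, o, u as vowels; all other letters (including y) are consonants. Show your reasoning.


Letter mapping: r = C, u = V, c = C, a = V, b = C.

CVCVC


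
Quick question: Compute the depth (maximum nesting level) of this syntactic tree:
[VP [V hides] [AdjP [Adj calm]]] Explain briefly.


Count bracket nesting levels:
'[' at pos 0: depth = 1
'[' at pos 4: depth = 2
'[' at pos 14: depth = 2
'[' at pos 20: depth = 3
Maximum depth reached: 3

3


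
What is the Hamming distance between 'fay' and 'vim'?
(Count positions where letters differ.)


Alignment:
Position 1: 'f' vs 'v' = DIFFER
Position 2: 'a' vs 'i' = DIFFER
Position 3: 'y' vs 'm' = DIFFER
Total differences: 3

3


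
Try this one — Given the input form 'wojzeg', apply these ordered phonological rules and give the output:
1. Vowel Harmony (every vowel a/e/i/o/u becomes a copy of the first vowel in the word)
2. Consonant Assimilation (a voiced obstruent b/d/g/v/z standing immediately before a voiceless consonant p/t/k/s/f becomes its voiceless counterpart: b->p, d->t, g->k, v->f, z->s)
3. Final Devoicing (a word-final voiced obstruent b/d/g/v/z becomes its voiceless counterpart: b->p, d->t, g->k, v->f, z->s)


Starting form: 'wojzeg'
Rule 1: Vowel Harmony: all vowels become 'o' (matching first vowel). 'wojzeg' -> 'wojzog'
Rule 2: Consonant Assimilation: no voiced obstruent (b/d/g/v/z) stands immediately before a voiceless consonant (p/t/k/s/f). No change.
Rule 3: Final Devoicing: word-final voiced obstruent 'g' becomes voiceless 'k'. 'wojzog' -> 'wojzok'
Final form: 'wojzok'

wojzok


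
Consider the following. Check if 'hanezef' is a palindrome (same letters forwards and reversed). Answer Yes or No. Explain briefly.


Forward: 'hanezef'
Reversed: 'fezenah'
They differ.

No


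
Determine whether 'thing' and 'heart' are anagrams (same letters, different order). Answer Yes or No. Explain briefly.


Sorted letters of 'thing': 'ghint'
Sorted letters of 'heart': 'aehrt'
They do not match.

No


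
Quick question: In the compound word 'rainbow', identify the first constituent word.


Split 'rainbow' into 'rain' + 'bow'. The first part is 'rain'.

rain


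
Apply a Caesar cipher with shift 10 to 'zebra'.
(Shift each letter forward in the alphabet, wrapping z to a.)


Shift each letter by 10: z -> j, e -> o, b -> l, r -> b, a -> k. Result: 'jolbk'.

jolbk


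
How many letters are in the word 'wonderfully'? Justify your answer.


Spell out 'wonderfully' and number each letter: w(1), o(2), n(3), d(4), e(5), r(6), f(7), u(8), l(9), l(10), y(11). Total: 11 letters.

11


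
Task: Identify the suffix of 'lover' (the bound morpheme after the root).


The word 'lover' = 'love' (root) + '-er' (suffix). The suffix is '-er'.

er


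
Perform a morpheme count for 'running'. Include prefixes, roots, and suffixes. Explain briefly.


Decomposition: run (root) + -ing (suffix) = 2 morpheme(s)

2 morphemes


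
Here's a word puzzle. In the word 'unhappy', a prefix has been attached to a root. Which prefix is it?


The word 'unhappy' = 'un' (prefix) + 'happy' (root). The prefix is 'un'.

un


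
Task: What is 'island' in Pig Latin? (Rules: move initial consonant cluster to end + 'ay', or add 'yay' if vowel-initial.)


'island' starts with a vowel, so add 'yay': 'islandyay'.

islandyay


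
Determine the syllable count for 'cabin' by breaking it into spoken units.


Break 'cabin' into syllables: cab-in -> cab | in = 2 syllables

2 syllables


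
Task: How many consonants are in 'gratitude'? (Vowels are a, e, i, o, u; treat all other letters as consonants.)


Consonants in 'gratitude': g, r, t, t, d = 5 consonants.

5


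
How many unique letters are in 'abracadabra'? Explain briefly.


Unique letters in 'abracadabra': {a, b, c, d, r} = 5 distinct letters.

5


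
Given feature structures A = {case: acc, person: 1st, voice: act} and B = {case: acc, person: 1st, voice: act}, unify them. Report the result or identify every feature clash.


Compare features:
case: A=acc vs B=acc -> unified: acc
person: A=1st vs B=1st -> unified: 1st
voice: A=act vs B=act -> unified: act
No clashes found.

Unified: {case: acc, person: 1st, voice: act}


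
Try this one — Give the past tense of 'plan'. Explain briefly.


Apply rule: Double final consonant and add -ed. 'plan' becomes 'planned'.

planned


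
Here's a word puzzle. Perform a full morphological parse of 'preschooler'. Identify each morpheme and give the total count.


Step 1: Identify prefix: 'pre' (meaning: before)
Step 2: Identify root: 'school'
Step 3: Identify suffix(es): 'er'
Decomposition: pre- (prefix: before) + school (root) + -er (suffix: one who)
Total morphemes: 3

3 morphemes (pre- (prefix: before) + school (root) + -er (suffix: one who))


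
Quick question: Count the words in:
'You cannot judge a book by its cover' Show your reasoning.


Split into words: You | cannot | judge | a | book | by | its | cover = 8 words.

8


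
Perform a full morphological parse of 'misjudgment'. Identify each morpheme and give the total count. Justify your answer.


Step 1: Identify prefix: 'mis' (meaning: wrongly)
Step 2: Identify root: 'judge'
Step 3: Identify suffix(es): 'ment'
Decomposition: mis- (prefix: wrongly) + judge (root) + -ment (suffix: action/result)
Total morphemes: 3

3 morphemes (mis- (prefix: wrongly) + judge (root) + -ment (suffix: action/result))


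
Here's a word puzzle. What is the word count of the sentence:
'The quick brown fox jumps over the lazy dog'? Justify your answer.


Split into words: The | quick | brown | fox | jumps | over | the | lazy | dog = 9 words.

9


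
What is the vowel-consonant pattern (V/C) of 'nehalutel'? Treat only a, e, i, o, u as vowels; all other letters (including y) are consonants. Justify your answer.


Letter mapping: n = C, e = V, h = C, a = V, l = C, u = V, t = C, e = V, l = C.

CVCVCVCVC


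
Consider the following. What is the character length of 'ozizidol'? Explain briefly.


Spell out 'ozizidol' and number each letter: o(1), z(2), i(3), z(4), i(5), d(6), o(7), l(8). Total: 8 letters.

8


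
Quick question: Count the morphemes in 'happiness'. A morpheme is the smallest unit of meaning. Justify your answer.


Decomposition: happy (root) + -ness (suffix) = 2 morpheme(s)

2 morphemes


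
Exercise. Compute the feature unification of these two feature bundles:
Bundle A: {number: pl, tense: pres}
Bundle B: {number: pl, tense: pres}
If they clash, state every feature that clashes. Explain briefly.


Compare features:
number: A=pl vs B=pl -> unified: pl
tense: A=pres vs B=pres -> unified: pres
No clashes found.

Unified: {number: pl, tense: pres}


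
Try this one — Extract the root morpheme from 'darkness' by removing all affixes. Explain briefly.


Remove suffix '-ness' from 'darkness' to get root 'dark'.

dark


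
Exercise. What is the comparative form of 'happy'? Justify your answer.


Apply comparative formation (consonant + y: change y to i, add -er): 'happy' -> 'happier'.

happier


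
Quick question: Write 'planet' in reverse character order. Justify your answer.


Reverse 'planet' character by character: 'tenalp'.

tenalp


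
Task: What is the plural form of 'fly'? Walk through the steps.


Apply rule: Change -y to -ies (consonant + y). 'fly' becomes 'flies'.

flies


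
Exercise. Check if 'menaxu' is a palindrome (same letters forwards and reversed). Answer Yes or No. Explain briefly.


Forward: 'menaxu'
Reversed: 'uxanem'
They differ.

No


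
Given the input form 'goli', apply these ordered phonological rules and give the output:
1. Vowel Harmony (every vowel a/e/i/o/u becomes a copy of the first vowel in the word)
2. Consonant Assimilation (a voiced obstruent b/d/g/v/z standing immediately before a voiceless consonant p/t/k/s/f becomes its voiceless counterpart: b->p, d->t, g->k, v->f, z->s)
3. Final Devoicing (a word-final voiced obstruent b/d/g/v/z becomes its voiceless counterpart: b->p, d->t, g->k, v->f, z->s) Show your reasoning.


Starting form: 'goli'
Rule 1: Vowel Harmony: all vowels become 'o' (matching first vowel). 'goli' -> 'golo'
Rule 2: Consonant Assimilation: no voiced obstruent (b/d/g/v/z) stands immediately before a voiceless consonant (p/t/k/s/f). No change.
Rule 3: Final Devoicing: the word ends in the vowel 'o', not a consonant. No change.
Final form: 'golo'

golo


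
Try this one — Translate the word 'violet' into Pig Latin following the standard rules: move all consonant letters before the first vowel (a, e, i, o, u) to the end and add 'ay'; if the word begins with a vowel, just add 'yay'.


'violet': move consonant cluster 'v' to end and add 'ay': 'ioletvay'.

ioletvay


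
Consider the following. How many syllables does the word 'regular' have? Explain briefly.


Break 'regular' into syllables: reg-u-lar -> reg | u | lar = 3 syllables

3 syllables


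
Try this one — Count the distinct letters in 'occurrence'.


Unique letters in 'occurrence': {c, e, n, o, r, u} = 6 distinct letters.

6


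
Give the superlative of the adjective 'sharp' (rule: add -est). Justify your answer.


Apply superlative formation (add -est): 'sharp' -> 'sharpest'.

sharpest


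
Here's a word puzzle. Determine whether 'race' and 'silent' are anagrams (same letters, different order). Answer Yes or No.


Sorted letters of 'race': 'acer'
Sorted letters of 'silent': 'eilnst'
They do not match.

No


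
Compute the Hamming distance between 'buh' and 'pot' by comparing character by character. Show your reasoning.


Alignment:
Position 1: 'b' vs 'p' = DIFFER
Position 2: 'u' vs 'o' = DIFFER
Position 3: 'h' vs 't' = DIFFER
Total differences: 3

3


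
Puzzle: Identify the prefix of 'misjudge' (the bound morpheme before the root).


The word 'misjudge' = 'mis' (prefix) + 'judge' (root). The prefix is 'mis'.

mis


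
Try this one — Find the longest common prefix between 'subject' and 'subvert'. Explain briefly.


Compare from the start: 3 characters match: 'sub'. Mismatch at position 4: 'j' vs 'v'.

sub


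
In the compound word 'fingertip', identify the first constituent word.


Split 'fingertip' into 'finger' + 'tip'. The first part is 'finger'.

finger


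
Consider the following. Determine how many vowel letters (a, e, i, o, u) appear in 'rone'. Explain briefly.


Vowels in 'rone': o, e = 2 vowels.

2


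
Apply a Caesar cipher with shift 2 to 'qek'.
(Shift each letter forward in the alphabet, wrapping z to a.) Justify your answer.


Shift each letter by 2: q -> s, e -> g, k -> m. Result: 'sgm'.

sgm


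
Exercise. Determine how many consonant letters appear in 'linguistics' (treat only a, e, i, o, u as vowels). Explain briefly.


Consonants in 'linguistics': l, n, g, s, t, c, s = 7 consonants.

7


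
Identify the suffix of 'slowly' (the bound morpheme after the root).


The word 'slowly' = 'slow' (root) + '-ly' (suffix). The suffix is '-ly'.

ly


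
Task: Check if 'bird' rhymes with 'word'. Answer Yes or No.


Rime (stressed vowel + following sounds) of 'bird': -ird = /ɜːrd/
Rime of 'word': -ord = /ɜːrd/
/ɜːrd/ and /ɜːrd/ are the same ending sound, so the words rhyme.

Yes


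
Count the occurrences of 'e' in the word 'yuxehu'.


Letter 'e' in 'yuxehu': found at position(s) 4 = 1 occurrence(s).

1


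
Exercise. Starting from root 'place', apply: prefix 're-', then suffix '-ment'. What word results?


Step 1: Add prefix 're-' to 'place' = 'replace'
Step 2: Add suffix '-ment' to 'replace' = 'replacement'

replacement


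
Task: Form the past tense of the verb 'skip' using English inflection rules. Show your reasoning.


Apply rule: Double final consonant and add -ed. 'skip' becomes 'skipped'.

skipped


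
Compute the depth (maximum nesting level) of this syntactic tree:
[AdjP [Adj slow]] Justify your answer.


Count bracket nesting levels:
'[' at pos 0: depth = 1
'[' at pos 6: depth = 2
Maximum depth reached: 2

2


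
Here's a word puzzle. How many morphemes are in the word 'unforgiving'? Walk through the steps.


Decomposition: un- (prefix) + forgive (root) + -ing (suffix) = 3 morpheme(s)

3 morphemes


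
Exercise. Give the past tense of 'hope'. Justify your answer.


Apply rule: Add -d (word ends in -e). 'hope' becomes 'hoped'.

hoped


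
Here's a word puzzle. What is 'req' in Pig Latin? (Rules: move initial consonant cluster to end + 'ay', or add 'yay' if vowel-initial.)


'req': move consonant cluster 'r' to end and add 'ay': 'eqray'.

eqray


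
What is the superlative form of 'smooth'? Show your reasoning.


Apply superlative formation (add -est): 'smooth' -> 'smoothest'.

smoothest


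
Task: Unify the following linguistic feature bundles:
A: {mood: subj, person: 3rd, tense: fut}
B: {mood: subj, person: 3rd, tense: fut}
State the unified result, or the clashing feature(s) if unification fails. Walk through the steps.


Compare features:
mood: A=subj vs B=subj -> unified: subj
person: A=3rd vs B=3rd -> unified: 3rd
tense: A=fut vs B=fut -> unified: fut
No clashes found.

Unified: {mood: subj, person: 3rd, tense: fut}


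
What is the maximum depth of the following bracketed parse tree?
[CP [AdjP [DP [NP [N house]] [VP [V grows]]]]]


Count bracket nesting levels:
'[' at pos 0: depth = 1
'[' at pos 4: depth = 2
'[' at pos 10: depth = 3
'[' at pos 14: depth = 4
'[' at pos 18: depth = 5
'[' at pos 29: depth = 4
'[' at pos 33: depth = 5
Maximum depth reached: 5

5


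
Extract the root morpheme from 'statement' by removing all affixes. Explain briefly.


Remove suffix '-ment' from 'statement' to get root 'state'.

state


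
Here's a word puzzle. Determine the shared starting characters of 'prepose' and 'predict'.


Compare from the start: 3 characters match: 'pre'. Mismatch at position 4: 'p' vs 'd'.

pre


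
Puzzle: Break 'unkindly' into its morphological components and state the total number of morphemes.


Step 1: Identify prefix: 'un' (meaning: not/reverse)
Step 2: Identify root: 'kind'
Step 3: Identify suffix(es): 'ly'
Decomposition: un- (prefix: not/reverse) + kind (root) + -ly (suffix: in manner of)
Total morphemes: 3

3 morphemes (un- (prefix: not/reverse) + kind (root) + -ly (suffix: in manner of))
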